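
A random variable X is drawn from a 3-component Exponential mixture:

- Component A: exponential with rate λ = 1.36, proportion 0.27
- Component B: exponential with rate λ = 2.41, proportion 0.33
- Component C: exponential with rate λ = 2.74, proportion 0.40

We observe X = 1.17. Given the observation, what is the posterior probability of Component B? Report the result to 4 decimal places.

0.2846

Apply Bayes' rule: the posterior for each component is proportional to its prior times its likelihood at x.
Evaluate each component's likelihood at the observed value:
  f_A = 1.36·e^(−1.36·1.17) = 1.36·e^(−1.5912) = 0.277006
  f_B = 2.41·e^(−2.41·1.17) = 2.41·e^(−2.8197) = 0.143693
  f_C = 2.74·e^(−2.74·1.17) = 2.74·e^(−3.2058) = 0.111043
Multiply by the mixture weights:
  P(Z=A)·f_A = 0.27 × 0.277006 = 0.0747917
  P(Z=B)·f_B = 0.33 × 0.143693 = 0.0474188
  P(Z=C)·f_C = 0.40 × 0.111043 = 0.044417
Normaliser: 0.0747917 + 0.0474188 + 0.044417 = 0.166628
Responsibility of Component B: 0.0474188 / 0.166628 ≈ 0.2846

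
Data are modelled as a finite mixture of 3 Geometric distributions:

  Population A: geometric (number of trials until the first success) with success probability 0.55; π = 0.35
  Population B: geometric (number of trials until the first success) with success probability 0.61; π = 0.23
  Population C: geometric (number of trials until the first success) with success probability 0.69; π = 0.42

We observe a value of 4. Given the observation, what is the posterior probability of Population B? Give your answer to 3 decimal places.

0.241

Apply Bayes' rule: the posterior for each component is proportional to its prior times its likelihood at x.
Evaluate each component's likelihood at the observed value:
  L_A = 0.0501187
  L_B = 0.0361846
  L_C = 0.0205558
Prior × likelihood for each component:
  π_A·L_A = 0.35 × 0.0501187 = 0.0175416
  π_B·L_B = 0.23 × 0.0361846 = 0.00832246
  π_C·L_C = 0.42 × 0.0205558 = 0.00863343
Normaliser: 0.0175416 + 0.00832246 + 0.00863343 = 0.0344974
P(Population B | data) = 0.00832246 / 0.0344974 ≈ 0.241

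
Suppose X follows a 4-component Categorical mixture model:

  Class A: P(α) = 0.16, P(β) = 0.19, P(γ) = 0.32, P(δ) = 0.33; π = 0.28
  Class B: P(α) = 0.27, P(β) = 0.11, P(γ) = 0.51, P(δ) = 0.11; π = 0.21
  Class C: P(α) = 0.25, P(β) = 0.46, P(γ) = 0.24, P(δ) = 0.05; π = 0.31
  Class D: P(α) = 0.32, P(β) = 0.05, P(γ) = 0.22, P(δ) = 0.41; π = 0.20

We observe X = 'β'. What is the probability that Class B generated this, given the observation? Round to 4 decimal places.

P(component k | x) = π_k·f_k(x) / marginal(x), where marginal(x) = Σ_j π_j·f_j(x).
Categorical probabilities:
  p_A = P(β | comp) = 0.19
  p_B = P(β | comp) = 0.11
  p_C = P(β | comp) = 0.46
  p_D = P(β | comp) = 0.05
Weight by the priors:
  π_A·p_A = 0.28 × 0.19 = 0.0532
  π_B·p_B = 0.21 × 0.11 = 0.0231
  π_C·p_C = 0.31 × 0.46 = 0.1426
  π_D·p_D = 0.20 × 0.05 = 0.01
Normaliser: 0.0532 + 0.0231 + 0.1426 + 0.01 = 0.2289
P(Class B | x) = 0.0231 / 0.2289 ≈ 0.1009

0.1009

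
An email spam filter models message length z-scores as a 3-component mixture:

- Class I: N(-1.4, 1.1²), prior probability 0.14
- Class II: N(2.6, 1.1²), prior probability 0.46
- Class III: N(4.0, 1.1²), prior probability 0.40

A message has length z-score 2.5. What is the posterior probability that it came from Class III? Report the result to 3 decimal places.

0.256

Apply Bayes' rule: the posterior for each component is proportional to its prior times its likelihood at x.
Component likelihoods at x = 2.5:
  f_I = 0.000675963
  f_II = 0.361179
  f_III = 0.14313
Weight by the priors:
  w_I·f_I = 0.14 × 0.000675963 = 9.46348e-05
  w_II·f_II = 0.46 × 0.361179 = 0.166142
  w_III·f_III = 0.40 × 0.14313 = 0.0572521
Denominator: 9.46348e-05 + 0.166142 + 0.0572521 = 0.223489
P(Class III | data) ≈ 0.256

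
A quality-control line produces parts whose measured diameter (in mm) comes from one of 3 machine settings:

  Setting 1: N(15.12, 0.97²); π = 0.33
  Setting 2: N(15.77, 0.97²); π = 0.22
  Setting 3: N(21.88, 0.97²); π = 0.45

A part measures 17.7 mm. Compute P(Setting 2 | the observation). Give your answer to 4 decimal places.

0.7591

By Bayes' theorem, P(k | x) = w_k f_k(x) / Σ_j w_j f_j(x).
Normal densities:
  f_1 = (1/(0.97·√(2π)))·exp(−(17.7−15.12)²/(2·0.97²)) = 0.411281·exp(-3.53725) = 0.0119655
  f_2 = (1/(0.97·√(2π)))·exp(−(17.7−15.77)²/(2·0.97²)) = 0.411281·exp(-1.97943) = 0.0568173
  f_3 = (1/(0.97·√(2π)))·exp(−(17.7−21.88)²/(2·0.97²)) = 0.411281·exp(-9.28494) = 3.81716e-05
Weight by the priors:
  w_1·f_1 = 0.33 × 0.0119655 = 0.0039486
  w_2·f_2 = 0.22 × 0.0568173 = 0.0124998
  w_3·f_3 = 0.45 × 3.81716e-05 = 1.71772e-05
Denominator: 0.0039486 + 0.0124998 + 1.71772e-05 = 0.0164656
Responsibility of Setting 2: 0.0124998 / 0.0164656 ≈ 0.7591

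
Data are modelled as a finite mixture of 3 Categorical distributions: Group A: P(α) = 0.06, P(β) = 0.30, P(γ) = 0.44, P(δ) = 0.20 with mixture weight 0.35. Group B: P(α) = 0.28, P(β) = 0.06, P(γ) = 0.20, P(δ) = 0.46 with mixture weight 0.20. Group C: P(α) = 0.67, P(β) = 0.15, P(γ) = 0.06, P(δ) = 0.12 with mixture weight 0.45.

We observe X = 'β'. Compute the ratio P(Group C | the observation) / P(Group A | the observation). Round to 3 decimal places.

0.643

Posterior odds = (w_i f_i(x)) / (w_j f_j(x)); the normalising sum cancels.
Categorical probabilities:
  f_A = 0.3
  f_B = 0.06
  f_C = 0.15
0.0675 / 0.105 ≈ 0.643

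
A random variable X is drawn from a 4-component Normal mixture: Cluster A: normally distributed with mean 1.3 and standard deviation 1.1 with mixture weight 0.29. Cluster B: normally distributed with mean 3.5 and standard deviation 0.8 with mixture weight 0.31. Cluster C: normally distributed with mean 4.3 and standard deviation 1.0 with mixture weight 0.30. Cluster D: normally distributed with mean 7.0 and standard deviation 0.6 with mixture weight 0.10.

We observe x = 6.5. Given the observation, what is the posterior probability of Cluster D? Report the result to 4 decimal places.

The responsibility of component k is w_k f_k(x) divided by Σ_j w_j f_j(x).
Component likelihoods at x = 6.5:
  f_A = (1/(1.1·√(2π)))·exp(−(6.5−1.3)²/(2·1.1²)) = 0.362675·exp(-11.17355) = 5.09219e-06
  f_B = (1/(0.8·√(2π)))·exp(−(6.5−3.5)²/(2·0.8²)) = 0.498678·exp(-7.03125) = 0.000440745
  f_C = (1/(1.0·√(2π)))·exp(−(6.5−4.3)²/(2·1.0²)) = 0.398942·exp(-2.42000) = 0.0354746
  f_D = (1/(0.6·√(2π)))·exp(−(6.5−7.0)²/(2·0.6²)) = 0.664904·exp(-0.34722) = 0.469853
Unnormalised posteriors:
  w_A·f_A = 0.29 × 5.09219e-06 = 1.47674e-06
  w_B·f_B = 0.31 × 0.000440745 = 0.000136631
  w_C·f_C = 0.30 × 0.0354746 = 0.0106424
  w_D·f_D = 0.10 × 0.469853 = 0.0469853
Evidence: 1.47674e-06 + 0.000136631 + 0.0106424 + 0.0469853 = 0.0577658
P(Cluster D | x) = 0.0469853 / 0.0577658 ≈ 0.8134

0.8134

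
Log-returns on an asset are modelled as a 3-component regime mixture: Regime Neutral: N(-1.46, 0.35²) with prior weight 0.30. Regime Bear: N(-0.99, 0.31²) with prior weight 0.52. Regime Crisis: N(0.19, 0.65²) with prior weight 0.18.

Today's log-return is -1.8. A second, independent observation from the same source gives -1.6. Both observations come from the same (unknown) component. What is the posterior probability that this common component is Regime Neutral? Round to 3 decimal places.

0.982

Posterior ∝ prior × likelihood, so P(k | x) ∝ P(Z=k) f_k(x); normalise over all components.
Since both observations come from the same component, the likelihood for component k is f_k(x₁)·f_k(x₂).
  p_Neutral = [0.711092] × [1.0522] = 0.748212
  p_Bear = [0.0423669] × [0.185675] = 0.00786646
  p_Crisis = [0.00565811] × [0.0138428] = 7.83242e-05
Multiply by the mixture weights:
  P(Z=Neutral)·p_Neutral = 0.30 × 0.748212 = 0.224463
  P(Z=Bear)·p_Bear = 0.52 × 0.00786646 = 0.00409056
  P(Z=Crisis)·p_Crisis = 0.18 × 7.83242e-05 = 1.40983e-05
Marginal: 0.224463 + 0.00409056 + 1.40983e-05 = 0.228568
So the posterior for Regime Neutral is 0.224463 / 0.228568 ≈ 0.982.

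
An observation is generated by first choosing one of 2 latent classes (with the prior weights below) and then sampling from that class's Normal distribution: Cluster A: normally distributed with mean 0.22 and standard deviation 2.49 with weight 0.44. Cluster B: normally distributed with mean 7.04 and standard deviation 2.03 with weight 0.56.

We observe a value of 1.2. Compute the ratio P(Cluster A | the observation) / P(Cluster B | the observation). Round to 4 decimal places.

37.1612

Since P(k|x) ∝ w_k f_k(x), the posterior odds are w_i f_i(x) / (w_j f_j(x)).
Evaluate each component's likelihood at the observed value:
  f_A = 0.148277
  f_B = 0.00313508
Posterior odds = (w_A·f_A) / (w_B·f_B) = (0.44·0.148277) / (0.56·0.00313508) = 0.065242 / 0.00175565 ≈ 37.1612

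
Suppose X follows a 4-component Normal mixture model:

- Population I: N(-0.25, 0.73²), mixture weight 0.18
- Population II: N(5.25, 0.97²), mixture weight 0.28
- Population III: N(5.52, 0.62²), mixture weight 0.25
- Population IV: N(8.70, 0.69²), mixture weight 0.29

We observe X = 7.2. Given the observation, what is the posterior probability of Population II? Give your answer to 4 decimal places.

0.4344

By Bayes' theorem, P(k | x) = P(Z=k) f_k(x) / Σ_j P(Z=j) f_j(x).
Normal densities:
  f_I = (1/(0.73·√(2π)))·exp(−(7.2−-0.25)²/(2·0.73²)) = 0.546496·exp(-52.07591) = 1.32224e-23
  f_II = (1/(0.97·√(2π)))·exp(−(7.2−5.25)²/(2·0.97²)) = 0.411281·exp(-2.02067) = 0.054522
  f_III = (1/(0.62·√(2π)))·exp(−(7.2−5.52)²/(2·0.62²)) = 0.643455·exp(-3.67118) = 0.0163737
  f_IV = (1/(0.69·√(2π)))·exp(−(7.2−8.70)²/(2·0.69²)) = 0.578177·exp(-2.36295) = 0.0544309
Prior × likelihood for each component:
  P(Z=I)·f_I = 0.18 × 1.32224e-23 = 2.38002e-24
  P(Z=II)·f_II = 0.28 × 0.054522 = 0.0152662
  P(Z=III)·f_III = 0.25 × 0.0163737 = 0.00409343
  P(Z=IV)·f_IV = 0.29 × 0.0544309 = 0.015785
Sum: 2.38002e-24 + 0.0152662 + 0.00409343 + 0.015785 = 0.0351445
Responsibility of Population II: 0.0152662 / 0.0351445 ≈ 0.4344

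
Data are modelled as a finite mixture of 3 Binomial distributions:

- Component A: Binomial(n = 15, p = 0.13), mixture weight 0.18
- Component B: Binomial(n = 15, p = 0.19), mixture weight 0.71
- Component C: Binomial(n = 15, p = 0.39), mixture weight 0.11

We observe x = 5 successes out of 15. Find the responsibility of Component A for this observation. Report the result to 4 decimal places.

By Bayes' theorem, P(k | x) = w_k f_k(x) / Σ_j w_j f_j(x).
Evaluate each component's likelihood at the observed value:
  L_A = C(15,5)·0.13^5·0.87^10 = 3003·3.71293e-05·0.248423 = 0.027699
  L_B = C(15,5)·0.19^5·0.81^10 = 3003·0.00024761·0.121577 = 0.0904011
  L_C = C(15,5)·0.39^5·0.61^10 = 3003·0.00902242·0.00713343 = 0.193275
Weight by the priors:
  w_A·L_A = 0.18 × 0.027699 = 0.00498583
  w_B·L_B = 0.71 × 0.0904011 = 0.0641848
  w_C·L_C = 0.11 × 0.193275 = 0.0212603
Evidence: 0.00498583 + 0.0641848 + 0.0212603 = 0.0904309
So the posterior for Component A is 0.00498583 / 0.0904309 ≈ 0.0551.

0.0551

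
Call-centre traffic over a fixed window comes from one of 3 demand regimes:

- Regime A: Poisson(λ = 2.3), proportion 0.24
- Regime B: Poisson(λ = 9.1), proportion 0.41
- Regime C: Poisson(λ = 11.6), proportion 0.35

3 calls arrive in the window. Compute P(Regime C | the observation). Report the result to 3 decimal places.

By Bayes' theorem, P(k | x) = π_k f_k(x) / Σ_j π_j f_j(x).
Evaluate each component's likelihood at the observed value:
  p_A = e^(−2.3)·2.3^3/3! = 0.203308
  p_B = e^(−9.1)·9.1^3/3! = 0.0140247
  p_C = e^(−11.6)·11.6^3/3! = 0.00238455
Prior × likelihood for each component:
  π_A·p_A = 0.24 × 0.203308 = 0.048794
  π_B·p_B = 0.41 × 0.0140247 = 0.00575012
  π_C·p_C = 0.35 × 0.00238455 = 0.000834593
Normaliser: 0.048794 + 0.00575012 + 0.000834593 = 0.0553787
P(Regime C | 3 calls) = 0.000834593 / 0.0553787 ≈ 0.015

0.015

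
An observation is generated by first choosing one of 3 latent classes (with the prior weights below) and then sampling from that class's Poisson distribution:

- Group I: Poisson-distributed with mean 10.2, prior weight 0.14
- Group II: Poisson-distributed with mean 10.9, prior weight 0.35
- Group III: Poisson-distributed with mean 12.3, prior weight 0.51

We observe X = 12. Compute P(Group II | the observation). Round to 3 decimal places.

P(component k | x) = π_k·f_k(x) / marginal(x), where marginal(x) = Σ_j π_j·f_j(x).
Poisson probabilities:
  f_I = 0.098415
  f_II = 0.108385
  f_III = 0.113947
Unnormalised posteriors:
  π_I·f_I = 0.14 × 0.098415 = 0.0137781
  π_II·f_II = 0.35 × 0.108385 = 0.0379349
  π_III·f_III = 0.51 × 0.113947 = 0.0581129
Marginal: 0.0137781 + 0.0379349 + 0.0581129 = 0.109826
P(Group II | data) ≈ 0.345

0.345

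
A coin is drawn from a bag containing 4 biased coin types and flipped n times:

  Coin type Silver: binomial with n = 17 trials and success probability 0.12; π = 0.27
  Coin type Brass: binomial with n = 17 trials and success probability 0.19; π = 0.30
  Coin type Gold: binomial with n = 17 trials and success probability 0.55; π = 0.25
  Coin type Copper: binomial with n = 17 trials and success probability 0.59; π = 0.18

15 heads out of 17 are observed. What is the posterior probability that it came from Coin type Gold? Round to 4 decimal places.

0.3686

The responsibility of component k is w_k f_k(x) divided by Σ_j w_j f_j(x).
Binomial probabilities:
  L_Silver = C(17,15)·0.12^15·0.88^2 = 136·1.5407e-14·0.7744 = 1.62264e-12
  L_Brass = C(17,15)·0.19^15·0.81^2 = 136·1.51811e-11·0.6561 = 1.35461e-09
  L_Gold = C(17,15)·0.55^15·0.45^2 = 136·0.000127479·0.2025 = 0.00351079
  L_Copper = C(17,15)·0.59^15·0.41^2 = 136·0.00036541·0.1681 = 0.00835385
Unnormalised posteriors:
  w_Silver·L_Silver = 0.27 × 1.62264e-12 = 4.38114e-13
  w_Brass·L_Brass = 0.30 × 1.35461e-09 = 4.06382e-10
  w_Gold·L_Gold = 0.25 × 0.00351079 = 0.000877696
  w_Copper·L_Copper = 0.18 × 0.00835385 = 0.00150369
Marginal: 4.38114e-13 + 4.06382e-10 + 0.000877696 + 0.00150369 = 0.00238139
P(Coin type Gold | the observation) = 0.000877696 / 0.00238139 ≈ 0.3686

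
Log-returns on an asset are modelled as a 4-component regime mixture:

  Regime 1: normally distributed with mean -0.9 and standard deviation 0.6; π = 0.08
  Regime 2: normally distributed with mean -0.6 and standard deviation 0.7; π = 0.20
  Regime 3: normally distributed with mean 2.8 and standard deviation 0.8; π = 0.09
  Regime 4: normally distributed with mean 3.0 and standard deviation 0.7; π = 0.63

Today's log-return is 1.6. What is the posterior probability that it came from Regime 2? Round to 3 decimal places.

0.013

Apply Bayes' rule: the posterior for each component is proportional to its prior times its likelihood at x.
Evaluate each component's likelihood at the observed value:
  L_1 = (1/(0.6·√(2π)))·exp(−(1.6−-0.9)²/(2·0.6²)) = 0.664904·exp(-8.68056) = 0.000112938
  L_2 = (1/(0.7·√(2π)))·exp(−(1.6−-0.6)²/(2·0.7²)) = 0.569918·exp(-4.93878) = 0.00408253
  L_3 = (1/(0.8·√(2π)))·exp(−(1.6−2.8)²/(2·0.8²)) = 0.498678·exp(-1.12500) = 0.161897
  L_4 = (1/(0.7·√(2π)))·exp(−(1.6−3.0)²/(2·0.7²)) = 0.569918·exp(-2.00000) = 0.07713
Weight by the priors:
  w_1·L_1 = 0.08 × 0.000112938 = 9.03507e-06
  w_2·L_2 = 0.20 × 0.00408253 = 0.000816505
  w_3·L_3 = 0.09 × 0.161897 = 0.0145707
  w_4·L_4 = 0.63 × 0.07713 = 0.0485919
Evidence: 9.03507e-06 + 0.000816505 + 0.0145707 + 0.0485919 = 0.0639881
So the posterior for Regime 2 is 0.000816505 / 0.0639881 ≈ 0.013.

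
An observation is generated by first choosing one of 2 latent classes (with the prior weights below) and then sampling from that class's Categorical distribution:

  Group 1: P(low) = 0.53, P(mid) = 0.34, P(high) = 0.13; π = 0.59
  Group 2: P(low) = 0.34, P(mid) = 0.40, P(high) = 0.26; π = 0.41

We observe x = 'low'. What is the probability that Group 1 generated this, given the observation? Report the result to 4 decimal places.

P(component k | x) = w_k·f_k(x) / marginal(x), where marginal(x) = Σ_j w_j·f_j(x).
Evaluate each component's likelihood at the observed value:
  L_1 = 0.53
  L_2 = 0.34
Prior × likelihood for each component:
  w_1·L_1 = 0.59 × 0.53 = 0.3127
  w_2·L_2 = 0.41 × 0.34 = 0.1394
Denominator: 0.3127 + 0.1394 = 0.4521
Responsibility of Group 1: 0.3127 / 0.4521 ≈ 0.6917

0.6917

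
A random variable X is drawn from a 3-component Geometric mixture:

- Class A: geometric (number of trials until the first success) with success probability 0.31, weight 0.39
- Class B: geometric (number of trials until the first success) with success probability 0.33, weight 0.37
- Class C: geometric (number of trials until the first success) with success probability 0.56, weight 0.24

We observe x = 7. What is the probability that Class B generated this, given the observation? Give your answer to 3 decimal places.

0.441

Apply Bayes' rule: the posterior for each component is proportional to its prior times its likelihood at x.
Geometric probabilities:
  f_A = 0.31·(1−0.31)^6 = 0.31·0.107918 = 0.0334546
  f_B = 0.33·(1−0.33)^6 = 0.33·0.0904584 = 0.0298513
  f_C = 0.56·(1−0.56)^6 = 0.56·0.00725631 = 0.00406354
Weight by the priors:
  w_A·f_A = 0.39 × 0.0334546 = 0.0130473
  w_B·f_B = 0.37 × 0.0298513 = 0.011045
  w_C·f_C = 0.24 × 0.00406354 = 0.000975249
Marginal: 0.0130473 + 0.011045 + 0.000975249 = 0.0250675
Responsibility of Class B: 0.011045 / 0.0250675 ≈ 0.441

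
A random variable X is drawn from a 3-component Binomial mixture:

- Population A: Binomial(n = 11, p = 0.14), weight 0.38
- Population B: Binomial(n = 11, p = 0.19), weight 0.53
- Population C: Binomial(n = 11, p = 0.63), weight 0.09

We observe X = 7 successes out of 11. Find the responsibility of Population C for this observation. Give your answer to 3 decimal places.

0.967

By Bayes' theorem, P(k | x) = P(Z=k) f_k(x) / Σ_j P(Z=j) f_j(x).
Evaluate each component's likelihood at the observed value:
  f_A = C(11,7)·0.14^7·0.86^4 = 330·1.05414e-06·0.547008 = 0.000190285
  f_B = C(11,7)·0.19^7·0.81^4 = 330·8.93872e-06·0.430467 = 0.00126978
  f_C = C(11,7)·0.63^7·0.37^4 = 330·0.0393898·0.0187416 = 0.243615
Prior × likelihood for each component:
  P(Z=A)·f_A = 0.38 × 0.000190285 = 7.23082e-05
  P(Z=B)·f_B = 0.53 × 0.00126978 = 0.000672985
  P(Z=C)·f_C = 0.09 × 0.243615 = 0.0219254
Marginal: 7.23082e-05 + 0.000672985 + 0.0219254 = 0.0226707
Responsibility of Population C: 0.0219254 / 0.0226707 ≈ 0.967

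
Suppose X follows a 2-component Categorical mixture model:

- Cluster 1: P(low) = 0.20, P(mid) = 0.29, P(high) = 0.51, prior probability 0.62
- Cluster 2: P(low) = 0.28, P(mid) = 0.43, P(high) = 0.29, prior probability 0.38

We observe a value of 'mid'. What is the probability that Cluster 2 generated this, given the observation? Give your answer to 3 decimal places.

0.476

P(component k | x) = π_k·f_k(x) / marginal(x), where marginal(x) = Σ_j π_j·f_j(x).
Categorical probabilities:
  L_1 = 0.29
  L_2 = 0.43
Unnormalised posteriors:
  π_1·L_1 = 0.62 × 0.29 = 0.1798
  π_2·L_2 = 0.38 × 0.43 = 0.1634
Normaliser: 0.1798 + 0.1634 = 0.3432
P(Cluster 2 | x) ≈ 0.476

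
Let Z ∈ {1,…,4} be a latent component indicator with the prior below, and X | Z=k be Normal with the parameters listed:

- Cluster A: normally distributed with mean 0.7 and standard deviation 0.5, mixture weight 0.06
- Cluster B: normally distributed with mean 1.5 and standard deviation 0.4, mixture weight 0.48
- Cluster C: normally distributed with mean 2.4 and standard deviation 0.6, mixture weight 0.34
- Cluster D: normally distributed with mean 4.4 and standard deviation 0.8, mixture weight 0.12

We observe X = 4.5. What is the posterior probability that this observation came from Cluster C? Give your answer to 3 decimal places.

P(component k | x) = π_k·f_k(x) / marginal(x), where marginal(x) = Σ_j π_j·f_j(x).
Evaluate each component's likelihood at the observed value:
  L_A = 2.28831e-13
  L_B = 6.0858e-13
  L_C = 0.00145447
  L_D = 0.494797
Unnormalised posteriors:
  π_A·L_A = 0.06 × 2.28831e-13 = 1.37299e-14
  π_B·L_B = 0.48 × 6.0858e-13 = 2.92118e-13
  π_C·L_C = 0.34 × 0.00145447 = 0.00049452
  π_D·L_D = 0.12 × 0.494797 = 0.0593757
Normaliser: 1.37299e-14 + 2.92118e-13 + 0.00049452 + 0.0593757 = 0.0598702
Responsibility of Cluster C: 0.00049452 / 0.0598702 ≈ 0.008

0.008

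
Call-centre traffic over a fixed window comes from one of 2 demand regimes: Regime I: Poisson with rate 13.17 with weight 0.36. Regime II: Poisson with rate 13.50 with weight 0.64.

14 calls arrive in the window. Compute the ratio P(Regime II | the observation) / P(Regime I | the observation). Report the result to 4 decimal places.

Only the two components matter; the odds are (π_i f_i(x)) / (π_j f_j(x)).
Component likelihoods at x = 14 calls:
  f_I = e^(−13.17)·13.17^14/14! = 0.103308
  f_II = e^(−13.50)·13.50^14/14! = 0.105024
0.0672154 / 0.0371909 ≈ 1.8073

1.8073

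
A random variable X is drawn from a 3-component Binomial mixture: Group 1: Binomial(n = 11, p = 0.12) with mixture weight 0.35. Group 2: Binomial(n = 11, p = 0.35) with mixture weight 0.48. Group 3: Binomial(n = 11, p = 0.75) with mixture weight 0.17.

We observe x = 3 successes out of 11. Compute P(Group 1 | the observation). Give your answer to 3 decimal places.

By Bayes' theorem, P(k | x) = P(Z=k) f_k(x) / Σ_j P(Z=j) f_j(x).
Evaluate each component's likelihood at the observed value:
  p_1 = 0.102539
  p_2 = 0.225421
  p_3 = 0.00106215
Weight by the priors:
  P(Z=1)·p_1 = 0.35 × 0.102539 = 0.0358886
  P(Z=2)·p_2 = 0.48 × 0.225421 = 0.108202
  P(Z=3)·p_3 = 0.17 × 0.00106215 = 0.000180566
Evidence: 0.0358886 + 0.108202 + 0.000180566 = 0.144271
P(Group 1 | x) = 0.0358886 / 0.144271 ≈ 0.249

0.249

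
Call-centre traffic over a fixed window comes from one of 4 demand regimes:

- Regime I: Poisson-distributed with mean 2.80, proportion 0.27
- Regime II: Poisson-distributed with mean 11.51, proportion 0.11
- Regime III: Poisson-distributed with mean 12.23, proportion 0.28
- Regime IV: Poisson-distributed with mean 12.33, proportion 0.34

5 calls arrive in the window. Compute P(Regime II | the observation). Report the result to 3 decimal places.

0.058

Posterior ∝ prior × likelihood, so P(k | x) ∝ π_k f_k(x); normalise over all components.
Component likelihoods at x = 5 calls:
  p_I = e^(−2.80)·2.80^5/5! = 0.0872136
  p_II = e^(−11.51)·11.51^5/5! = 0.0168836
  p_III = e^(−12.23)·12.23^5/5! = 0.0111309
  p_IV = e^(−12.33)·12.33^5/5! = 0.0104902
Unnormalised posteriors:
  π_I·p_I = 0.27 × 0.0872136 = 0.0235477
  π_II·p_II = 0.11 × 0.0168836 = 0.0018572
  π_III·p_III = 0.28 × 0.0111309 = 0.00311665
  π_IV·p_IV = 0.34 × 0.0104902 = 0.00356666
Sum: 0.0235477 + 0.0018572 + 0.00311665 + 0.00356666 = 0.0320882
So the posterior for Regime II is 0.0018572 / 0.0320882 ≈ 0.058.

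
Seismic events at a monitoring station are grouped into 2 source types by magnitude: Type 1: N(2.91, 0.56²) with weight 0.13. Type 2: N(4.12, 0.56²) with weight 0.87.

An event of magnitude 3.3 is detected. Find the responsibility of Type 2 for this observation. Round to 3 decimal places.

P(component k | x) = w_k·f_k(x) / marginal(x), where marginal(x) = Σ_j w_j·f_j(x).
Component likelihoods at x = 3.3:
  p_1 = (1/(0.56·√(2π)))·exp(−(3.3−2.91)²/(2·0.56²)) = 0.712397·exp(-0.24251) = 0.558988
  p_2 = (1/(0.56·√(2π)))·exp(−(3.3−4.12)²/(2·0.56²)) = 0.712397·exp(-1.07207) = 0.243854
Prior × likelihood for each component:
  w_1·p_1 = 0.13 × 0.558988 = 0.0726685
  w_2·p_2 = 0.87 × 0.243854 = 0.212153
Normaliser: 0.0726685 + 0.212153 = 0.284821
P(Type 2 | the observation) = 0.212153 / 0.284821 ≈ 0.745

0.745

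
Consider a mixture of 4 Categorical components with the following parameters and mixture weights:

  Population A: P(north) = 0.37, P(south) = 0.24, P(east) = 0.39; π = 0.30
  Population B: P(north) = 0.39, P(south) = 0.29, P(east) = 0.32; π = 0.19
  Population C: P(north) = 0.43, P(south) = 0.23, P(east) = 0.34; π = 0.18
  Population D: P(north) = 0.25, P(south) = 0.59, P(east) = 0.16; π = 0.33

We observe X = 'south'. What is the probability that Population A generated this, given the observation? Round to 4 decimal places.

0.1982

By Bayes' theorem, P(k | x) = w_k f_k(x) / Σ_j w_j f_j(x).
Component likelihoods at x = 'south':
  f_A = P(south | comp) = 0.24
  f_B = P(south | comp) = 0.29
  f_C = P(south | comp) = 0.23
  f_D = P(south | comp) = 0.59
Weight by the priors:
  w_A·f_A = 0.30 × 0.24 = 0.072
  w_B·f_B = 0.19 × 0.29 = 0.0551
  w_C·f_C = 0.18 × 0.23 = 0.0414
  w_D·f_D = 0.33 × 0.59 = 0.1947
Sum: 0.072 + 0.0551 + 0.0414 + 0.1947 = 0.3632
Responsibility of Population A: 0.072 / 0.3632 ≈ 0.1982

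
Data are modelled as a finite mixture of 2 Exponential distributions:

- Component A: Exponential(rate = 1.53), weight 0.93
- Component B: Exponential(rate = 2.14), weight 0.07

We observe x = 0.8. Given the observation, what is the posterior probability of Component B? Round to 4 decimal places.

The responsibility of component k is P(Z=k) f_k(x) divided by Σ_j P(Z=j) f_j(x).
Component likelihoods at x = 0.8:
  f_A = 1.53·e^(−1.53·0.8) = 1.53·e^(−1.2240) = 0.449899
  f_B = 2.14·e^(−2.14·0.8) = 2.14·e^(−1.7120) = 0.386279
Multiply by the mixture weights:
  P(Z=A)·f_A = 0.93 × 0.449899 = 0.418406
  P(Z=B)·f_B = 0.07 × 0.386279 = 0.0270396
Denominator: 0.418406 + 0.0270396 = 0.445446
P(Component B | x) ≈ 0.0607

0.0607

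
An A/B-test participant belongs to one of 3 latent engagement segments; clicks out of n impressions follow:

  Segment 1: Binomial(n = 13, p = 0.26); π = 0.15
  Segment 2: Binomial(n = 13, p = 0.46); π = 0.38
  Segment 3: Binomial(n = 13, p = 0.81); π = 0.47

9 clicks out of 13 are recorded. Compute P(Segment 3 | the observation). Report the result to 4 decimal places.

Apply Bayes' rule: the posterior for each component is proportional to its prior times its likelihood at x.
Binomial probabilities:
  p_1 = 0.00116411
  p_2 = 0.0560663
  p_3 = 0.139857
Multiply by the mixture weights:
  π_1·p_1 = 0.15 × 0.00116411 = 0.000174616
  π_2·p_2 = 0.38 × 0.0560663 = 0.0213052
  π_3·p_3 = 0.47 × 0.139857 = 0.065733
Marginal: 0.000174616 + 0.0213052 + 0.065733 = 0.0872128
P(Segment 3 | the observation) = 0.065733 / 0.0872128 ≈ 0.7537

0.7537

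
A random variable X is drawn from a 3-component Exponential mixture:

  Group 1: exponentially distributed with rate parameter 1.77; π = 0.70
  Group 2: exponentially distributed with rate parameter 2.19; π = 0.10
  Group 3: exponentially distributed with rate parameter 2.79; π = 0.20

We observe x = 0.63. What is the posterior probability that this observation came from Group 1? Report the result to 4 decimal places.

0.7286

P(component k | x) = π_k·f_k(x) / marginal(x), where marginal(x) = Σ_j π_j·f_j(x).
Exponential densities:
  L_1 = 1.77·e^(−1.77·0.63) = 1.77·e^(−1.1151) = 0.580352
  L_2 = 2.19·e^(−2.19·0.63) = 2.19·e^(−1.3797) = 0.551122
  L_3 = 2.79·e^(−2.79·0.63) = 2.79·e^(−1.7577) = 0.48111
Unnormalised posteriors:
  π_1·L_1 = 0.70 × 0.580352 = 0.406246
  π_2·L_2 = 0.10 × 0.551122 = 0.0551122
  π_3·L_3 = 0.20 × 0.48111 = 0.0962221
Denominator: 0.406246 + 0.0551122 + 0.0962221 = 0.557581
So the posterior for Group 1 is 0.406246 / 0.557581 ≈ 0.7286.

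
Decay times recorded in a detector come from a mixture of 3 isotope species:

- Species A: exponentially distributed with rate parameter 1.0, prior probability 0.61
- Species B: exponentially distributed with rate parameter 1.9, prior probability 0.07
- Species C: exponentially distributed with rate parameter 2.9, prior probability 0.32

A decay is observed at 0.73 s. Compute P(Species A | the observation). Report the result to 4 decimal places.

P(component k | x) = w_k·f_k(x) / marginal(x), where marginal(x) = Σ_j w_j·f_j(x).
Evaluate each component's likelihood at the observed value:
  L_A = 0.481909
  L_B = 0.474665
  L_C = 0.349138
Prior × likelihood for each component:
  w_A·L_A = 0.61 × 0.481909 = 0.293964
  w_B·L_B = 0.07 × 0.474665 = 0.0332265
  w_C·L_C = 0.32 × 0.349138 = 0.111724
Denominator: 0.293964 + 0.0332265 + 0.111724 = 0.438915
P(Species A | 0.73 s) = 0.293964 / 0.438915 ≈ 0.6698

0.6698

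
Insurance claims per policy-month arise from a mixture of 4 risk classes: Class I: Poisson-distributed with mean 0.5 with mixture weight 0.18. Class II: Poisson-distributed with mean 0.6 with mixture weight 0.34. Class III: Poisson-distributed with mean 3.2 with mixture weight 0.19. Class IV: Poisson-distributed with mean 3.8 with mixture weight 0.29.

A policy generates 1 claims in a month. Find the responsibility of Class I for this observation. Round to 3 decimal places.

0.253

Posterior ∝ prior × likelihood, so P(k | x) ∝ π_k f_k(x); normalise over all components.
Poisson probabilities:
  L_I = 0.303265
  L_II = 0.329287
  L_III = 0.130439
  L_IV = 0.0850089
Multiply by the mixture weights:
  π_I·L_I = 0.18 × 0.303265 = 0.0545878
  π_II·L_II = 0.34 × 0.329287 = 0.111958
  π_III·L_III = 0.19 × 0.130439 = 0.0247834
  π_IV·L_IV = 0.29 × 0.0850089 = 0.0246526
Sum: 0.0545878 + 0.111958 + 0.0247834 + 0.0246526 = 0.215981
P(Class I | the observation) = 0.0545878 / 0.215981 ≈ 0.253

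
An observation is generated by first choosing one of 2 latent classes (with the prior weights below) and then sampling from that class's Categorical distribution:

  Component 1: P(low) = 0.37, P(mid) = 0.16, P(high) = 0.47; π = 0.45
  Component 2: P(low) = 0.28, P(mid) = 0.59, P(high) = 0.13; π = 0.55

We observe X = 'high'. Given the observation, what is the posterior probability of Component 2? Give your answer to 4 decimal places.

Apply Bayes' rule: the posterior for each component is proportional to its prior times its likelihood at x.
Component likelihoods at x = 'high':
  L_1 = P(high | comp) = 0.47
  L_2 = P(high | comp) = 0.13
Prior × likelihood for each component:
  π_1·L_1 = 0.45 × 0.47 = 0.2115
  π_2·L_2 = 0.55 × 0.13 = 0.0715
Marginal: 0.2115 + 0.0715 = 0.283
P(Component 2 | data) ≈ 0.2527

0.2527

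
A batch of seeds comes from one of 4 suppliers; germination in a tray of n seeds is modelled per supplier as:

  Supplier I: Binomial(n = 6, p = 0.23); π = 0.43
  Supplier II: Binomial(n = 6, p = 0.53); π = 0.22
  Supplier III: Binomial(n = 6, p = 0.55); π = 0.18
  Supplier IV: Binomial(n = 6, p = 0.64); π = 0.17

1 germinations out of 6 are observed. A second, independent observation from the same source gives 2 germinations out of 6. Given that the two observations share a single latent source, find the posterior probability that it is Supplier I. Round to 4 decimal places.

0.8863

The responsibility of component k is w_k f_k(x) divided by Σ_j w_j f_j(x).
Since both observations come from the same component, the likelihood for component k is f_k(x₁)·f_k(x₂).
  f_I = [0.373536] × [0.278939] = 0.104194
  f_II = [0.0729317] × [0.205605] = 0.0149952
  f_III = [0.0608943] × [0.186066] = 0.0113303
  f_IV = [0.023219] × [0.103196] = 0.0023961
Weight by the priors:
  w_I·f_I = 0.43 × 0.104194 = 0.0448034
  w_II·f_II = 0.22 × 0.0149952 = 0.00329893
  w_III·f_III = 0.18 × 0.0113303 = 0.00203946
  w_IV·f_IV = 0.17 × 0.0023961 = 0.000407337
Marginal: 0.0448034 + 0.00329893 + 0.00203946 + 0.000407337 = 0.0505491
P(Supplier I | x₁,x₂) = 0.0448034 / 0.0505491 ≈ 0.8863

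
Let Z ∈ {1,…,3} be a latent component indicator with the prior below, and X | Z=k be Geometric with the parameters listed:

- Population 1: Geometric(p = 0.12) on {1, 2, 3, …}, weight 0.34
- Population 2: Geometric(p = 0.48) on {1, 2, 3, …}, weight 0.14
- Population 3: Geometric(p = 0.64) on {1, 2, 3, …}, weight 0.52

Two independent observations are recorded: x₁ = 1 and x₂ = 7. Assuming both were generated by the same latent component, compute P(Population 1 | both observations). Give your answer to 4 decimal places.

Posterior ∝ prior × likelihood, so P(k | x) ∝ π_k f_k(x); normalise over all components.
Since both observations come from the same component, the likelihood for component k is f_k(x₁)·f_k(x₂).
  f_1 = [0.12·(1−0.12)^0 = 0.12·1 = 0.12] × [0.0557285] = 0.00668742
  f_2 = [0.48·(1−0.48)^0 = 0.48·1 = 0.48] × [0.00948989] = 0.00455515
  f_3 = [0.64·(1−0.64)^0 = 0.64·1 = 0.64] × [0.00139314] = 0.00089161
Unnormalised posteriors:
  π_1·f_1 = 0.34 × 0.00668742 = 0.00227372
  π_2·f_2 = 0.14 × 0.00455515 = 0.000637721
  π_3·f_3 = 0.52 × 0.00089161 = 0.000463637
Evidence: 0.00227372 + 0.000637721 + 0.000463637 = 0.00337508
P(Population 1 | x) ≈ 0.6737

0.6737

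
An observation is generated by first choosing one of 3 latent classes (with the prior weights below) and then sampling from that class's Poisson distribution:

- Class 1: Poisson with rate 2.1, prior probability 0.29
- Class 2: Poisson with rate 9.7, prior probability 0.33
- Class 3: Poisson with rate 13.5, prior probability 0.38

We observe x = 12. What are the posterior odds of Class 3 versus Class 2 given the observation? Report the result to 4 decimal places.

Since P(k|x) ∝ w_k f_k(x), the posterior odds are w_i f_i(x) / (w_j f_j(x)).
Poisson probabilities:
  p_1 = 1.88051e-06
  p_2 = 0.0887702
  p_3 = 0.10488
Odds = (0.38/0.33) × (0.10488/0.0887702) = 1.15152 × 1.18148 ≈ 1.3605

1.3605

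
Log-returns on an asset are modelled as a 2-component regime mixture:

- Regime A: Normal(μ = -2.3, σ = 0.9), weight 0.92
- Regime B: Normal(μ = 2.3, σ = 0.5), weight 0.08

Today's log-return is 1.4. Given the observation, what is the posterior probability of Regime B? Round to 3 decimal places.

0.993

Posterior ∝ prior × likelihood, so P(k | x) ∝ π_k f_k(x); normalise over all components.
Evaluate each component's likelihood at the observed value:
  p_A = 9.4757e-05
  p_B = 0.1579
Prior × likelihood for each component:
  π_A·p_A = 0.92 × 9.4757e-05 = 8.71764e-05
  π_B·p_B = 0.08 × 0.1579 = 0.012632
Marginal: 8.71764e-05 + 0.012632 = 0.0127192
P(Regime B | x) = 0.012632 / 0.0127192 ≈ 0.993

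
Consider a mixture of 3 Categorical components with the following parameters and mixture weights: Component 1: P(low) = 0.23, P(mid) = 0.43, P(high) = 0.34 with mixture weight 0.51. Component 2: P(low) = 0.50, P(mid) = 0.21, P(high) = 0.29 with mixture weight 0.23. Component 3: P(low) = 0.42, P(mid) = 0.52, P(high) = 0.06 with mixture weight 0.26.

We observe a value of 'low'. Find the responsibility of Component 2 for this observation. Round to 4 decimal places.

By Bayes' theorem, P(k | x) = π_k f_k(x) / Σ_j π_j f_j(x).
Evaluate each component's likelihood at the observed value:
  L_1 = P(low | comp) = 0.23
  L_2 = P(low | comp) = 0.50
  L_3 = P(low | comp) = 0.42
Unnormalised posteriors:
  π_1·L_1 = 0.51 × 0.23 = 0.1173
  π_2·L_2 = 0.23 × 0.5 = 0.115
  π_3·L_3 = 0.26 × 0.42 = 0.1092
Denominator: 0.1173 + 0.115 + 0.1092 = 0.3415
So the posterior for Component 2 is 0.115 / 0.3415 ≈ 0.3367.

0.3367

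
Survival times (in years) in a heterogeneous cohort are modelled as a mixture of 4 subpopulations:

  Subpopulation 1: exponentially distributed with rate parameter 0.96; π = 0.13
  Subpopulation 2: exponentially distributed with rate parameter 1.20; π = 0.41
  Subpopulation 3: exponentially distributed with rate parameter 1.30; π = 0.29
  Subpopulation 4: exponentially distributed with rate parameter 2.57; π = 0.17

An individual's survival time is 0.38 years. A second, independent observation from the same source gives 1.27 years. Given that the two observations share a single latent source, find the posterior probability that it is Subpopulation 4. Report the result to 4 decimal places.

0.0900

P(component k | x) = w_k·f_k(x) / marginal(x), where marginal(x) = Σ_j w_j·f_j(x).
Since both observations come from the same component, the likelihood for component k is f_k(x₁)·f_k(x₂).
  f_1 = [0.96·e^(−0.96·0.38) = 0.96·e^(−0.3648) = 0.666562] × [0.283648] = 0.189069
  f_2 = [1.20·e^(−1.20·0.38) = 1.20·e^(−0.4560) = 0.760577] × [0.261407] = 0.19882
  f_3 = [1.30·e^(−1.30·0.38) = 1.30·e^(−0.4940) = 0.793235] × [0.249415] = 0.197845
  f_4 = [2.57·e^(−2.57·0.38) = 2.57·e^(−0.9766) = 0.967835] × [0.0982742] = 0.0951131
Weight by the priors:
  w_1·f_1 = 0.13 × 0.189069 = 0.024579
  w_2·f_2 = 0.41 × 0.19882 = 0.0815161
  w_3·f_3 = 0.29 × 0.197845 = 0.057375
  w_4·f_4 = 0.17 × 0.0951131 = 0.0161692
Evidence: 0.024579 + 0.0815161 + 0.057375 + 0.0161692 = 0.179639
P(Subpopulation 4 | x₁, x₂) ≈ 0.0900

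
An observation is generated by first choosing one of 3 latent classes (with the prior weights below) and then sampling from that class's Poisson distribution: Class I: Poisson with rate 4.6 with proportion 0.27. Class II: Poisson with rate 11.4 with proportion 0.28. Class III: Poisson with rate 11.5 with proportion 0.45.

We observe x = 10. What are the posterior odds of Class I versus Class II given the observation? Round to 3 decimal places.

0.099

Since P(k|x) ∝ P(Z=k) f_k(x), the posterior odds are P(Z=i) f_i(x) / (P(Z=j) f_j(x)).
Poisson probabilities:
  p_I = e^(−4.6)·4.6^10/10! = 0.0117506
  p_II = e^(−11.4)·11.4^10/10! = 0.114374
  p_III = e^(−11.5)·11.5^10/10! = 0.112935
Odds = (0.27/0.28) × (0.0117506/0.114374) = 0.964286 × 0.102738 ≈ 0.099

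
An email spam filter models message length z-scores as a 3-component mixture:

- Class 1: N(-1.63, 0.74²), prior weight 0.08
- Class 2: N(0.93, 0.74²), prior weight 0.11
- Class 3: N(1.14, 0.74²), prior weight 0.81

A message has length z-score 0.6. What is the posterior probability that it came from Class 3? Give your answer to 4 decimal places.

0.8607

The responsibility of component k is P(Z=k) f_k(x) divided by Σ_j P(Z=j) f_j(x).
Component likelihoods at x = 0.6:
  f_1 = (1/(0.74·√(2π)))·exp(−(0.6−-1.63)²/(2·0.74²)) = 0.539111·exp(-4.54063) = 0.00575052
  f_2 = (1/(0.74·√(2π)))·exp(−(0.6−0.93)²/(2·0.74²)) = 0.539111·exp(-0.09943) = 0.488084
  f_3 = (1/(0.74·√(2π)))·exp(−(0.6−1.14)²/(2·0.74²)) = 0.539111·exp(-0.26625) = 0.413091
Multiply by the mixture weights:
  P(Z=1)·f_1 = 0.08 × 0.00575052 = 0.000460041
  P(Z=2)·f_2 = 0.11 × 0.488084 = 0.0536893
  P(Z=3)·f_3 = 0.81 × 0.413091 = 0.334604
Denominator: 0.000460041 + 0.0536893 + 0.334604 = 0.388753
So the posterior for Class 3 is 0.334604 / 0.388753 ≈ 0.8607.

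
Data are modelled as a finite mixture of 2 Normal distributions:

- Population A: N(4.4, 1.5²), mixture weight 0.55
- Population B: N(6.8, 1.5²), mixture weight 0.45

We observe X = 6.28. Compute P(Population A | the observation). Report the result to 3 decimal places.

0.372

Apply Bayes' rule: the posterior for each component is proportional to its prior times its likelihood at x.
Normal densities:
  p_A = (1/(1.5·√(2π)))·exp(−(6.28−4.4)²/(2·1.5²)) = 0.265962·exp(-0.78542) = 0.121259
  p_B = (1/(1.5·√(2π)))·exp(−(6.28−6.8)²/(2·1.5²)) = 0.265962·exp(-0.06009) = 0.250451
Multiply by the mixture weights:
  π_A·p_A = 0.55 × 0.121259 = 0.0666925
  π_B·p_B = 0.45 × 0.250451 = 0.112703
Evidence: 0.0666925 + 0.112703 = 0.179395
So the posterior for Population A is 0.0666925 / 0.179395 ≈ 0.372.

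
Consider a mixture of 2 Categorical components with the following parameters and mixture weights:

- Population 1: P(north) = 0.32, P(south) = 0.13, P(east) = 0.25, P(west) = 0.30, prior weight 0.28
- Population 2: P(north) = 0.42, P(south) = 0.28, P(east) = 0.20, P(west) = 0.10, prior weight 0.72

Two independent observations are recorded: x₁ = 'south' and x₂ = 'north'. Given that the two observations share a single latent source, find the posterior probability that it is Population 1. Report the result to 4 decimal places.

0.1209

Posterior ∝ prior × likelihood, so P(k | x) ∝ P(Z=k) f_k(x); normalise over all components.
Since both observations come from the same component, the likelihood for component k is f_k(x₁)·f_k(x₂).
  L_1 = [0.13] × [0.32] = 0.0416
  L_2 = [0.28] × [0.42] = 0.1176
Prior × likelihood for each component:
  P(Z=1)·L_1 = 0.28 × 0.0416 = 0.011648
  P(Z=2)·L_2 = 0.72 × 0.1176 = 0.084672
Marginal: 0.011648 + 0.084672 = 0.09632
P(Population 1 | x) = 0.011648 / 0.09632 ≈ 0.1209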